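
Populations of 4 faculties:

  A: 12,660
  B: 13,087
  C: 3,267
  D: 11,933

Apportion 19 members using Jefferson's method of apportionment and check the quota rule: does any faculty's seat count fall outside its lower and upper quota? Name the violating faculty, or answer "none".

none

Standard quotas: A 5.874, B 6.073, C 1.516, D 5.537.
Jefferson allocation: A 6, B 6, C 1, D 6.
Every allocation lies between the lower and upper quota.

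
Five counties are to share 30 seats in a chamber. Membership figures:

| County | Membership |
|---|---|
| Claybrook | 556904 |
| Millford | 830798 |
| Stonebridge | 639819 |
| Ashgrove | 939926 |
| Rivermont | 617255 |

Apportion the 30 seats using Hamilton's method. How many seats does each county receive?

Standard divisor: 3584702 ÷ 30 ≈ 119490.067.
Standard quotas: Claybrook 4.6607, Millford 6.9529, Stonebridge 5.3546, Ashgrove 7.8661, Rivermont 5.1657.
Lower quotas: Claybrook 4, Millford 6, Stonebridge 5, Ashgrove 7, Rivermont 5 (sum 27, leaving 3 seats).
Remainders in descending order: Millford 0.9529, Ashgrove 0.8661, Claybrook 0.6607, Stonebridge 0.3546, Rivermont 0.1657.
Largest remainders: Millford, Ashgrove, Claybrook receive the extra seats.

Claybrook 5, Millford 7, Stonebridge 5, Ashgrove 8, Rivermont 5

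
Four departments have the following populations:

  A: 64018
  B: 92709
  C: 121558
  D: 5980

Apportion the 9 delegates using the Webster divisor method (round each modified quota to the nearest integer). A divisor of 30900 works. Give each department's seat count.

A=2, B=3, C=4, D=0

With modified divisor 30900: modified quotas A 2.072, B 3.000, C 3.934, D 0.194.
Rounding to the nearest integer: A 2, B 3, C 4, D 0 (total 9).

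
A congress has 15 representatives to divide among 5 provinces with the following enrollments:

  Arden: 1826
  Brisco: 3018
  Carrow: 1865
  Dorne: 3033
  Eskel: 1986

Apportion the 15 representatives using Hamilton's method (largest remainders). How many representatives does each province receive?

The standard divisor is 11728/15 ≈ 781.867.
Standard quotas: Arden 2.335, Brisco 3.860, Carrow 2.385, Dorne 3.879, Eskel 2.540.
Lower quotas: Arden 2, Brisco 3, Carrow 2, Dorne 3, Eskel 2 (sum 12, leaving 3 seats).
Remainders in descending order: Dorne 0.879, Brisco 0.860, Eskel 0.540, Carrow 0.385, Arden 0.335.
The surplus seats go to Dorne, Brisco, Eskel.

Arden: 2; Brisco: 4; Carrow: 2; Dorne: 4; Eskel: 3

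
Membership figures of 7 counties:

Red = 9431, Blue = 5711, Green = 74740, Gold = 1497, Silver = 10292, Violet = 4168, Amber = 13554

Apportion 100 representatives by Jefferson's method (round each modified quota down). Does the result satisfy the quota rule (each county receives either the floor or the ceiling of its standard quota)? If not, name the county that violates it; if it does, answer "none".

Green

Standard quotas: Red 7.899, Blue 4.783, Green 62.600, Gold 1.254, Silver 8.620, Violet 3.491, Amber 11.352.
Jefferson allocation: Red 8, Blue 4, Green 65, Gold 1, Silver 8, Violet 3, Amber 11.
Green has quota 62.600 (lower 62, upper 63) but receives 65 — outside the quota interval.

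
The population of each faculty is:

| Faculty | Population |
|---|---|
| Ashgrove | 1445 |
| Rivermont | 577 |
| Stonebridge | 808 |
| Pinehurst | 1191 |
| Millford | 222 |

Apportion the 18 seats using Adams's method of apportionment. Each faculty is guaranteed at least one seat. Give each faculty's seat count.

Ashgrove 6; Rivermont 3; Stonebridge 3; Pinehurst 5; Millford 1

Standard divisor 4243/18 ≈ 235.722; standard quotas: Ashgrove 6.130, Rivermont 2.448, Stonebridge 3.428, Pinehurst 5.053, Millford 0.942.
Rounding up gives 7, 3, 4, 6, 1 = 21 seats, so the divisor must be adjusted.
With modified divisor 280: modified quotas Ashgrove 5.161, Rivermont 2.061, Stonebridge 2.886, Pinehurst 4.254, Millford 0.793.
Rounding up: Ashgrove 6, Rivermont 3, Stonebridge 3, Pinehurst 5, Millford 1 (total 18).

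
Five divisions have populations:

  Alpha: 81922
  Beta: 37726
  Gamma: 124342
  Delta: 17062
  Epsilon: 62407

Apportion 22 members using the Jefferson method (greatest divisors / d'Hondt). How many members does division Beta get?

2

Standard divisor 323459/22 ≈ 14702.682; standard quotas: Alpha 5.572, Beta 2.566, Gamma 8.457, Delta 1.160, Epsilon 4.245.
Rounding down gives 5, 2, 8, 1, 4 = 20 seats, so the divisor must be adjusted.
With modified divisor 13100: modified quotas Alpha 6.254, Beta 2.880, Gamma 9.492, Delta 1.302, Epsilon 4.764.
Rounding down: Alpha 6, Beta 2, Gamma 9, Delta 1, Epsilon 4 (total 22).
Beta receives 2.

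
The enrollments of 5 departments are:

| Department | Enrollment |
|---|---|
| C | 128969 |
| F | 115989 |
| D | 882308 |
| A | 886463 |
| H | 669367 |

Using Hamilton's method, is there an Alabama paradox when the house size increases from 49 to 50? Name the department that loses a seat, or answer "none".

C

At 49 seats: C 3, F 2, D 16, A 16, H 12.
At 50 seats: C 2, F 2, D 16, A 17, H 13.
C drops from 3 to 2.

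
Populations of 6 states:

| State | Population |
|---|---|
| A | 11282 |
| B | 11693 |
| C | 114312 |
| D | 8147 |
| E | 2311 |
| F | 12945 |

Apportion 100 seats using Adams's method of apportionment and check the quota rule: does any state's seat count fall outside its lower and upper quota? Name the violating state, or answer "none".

C

Standard quotas: A 7.021, B 7.277, C 71.138, D 5.070, E 1.438, F 8.056.
Adams allocation: A 7, B 8, C 70, D 5, E 2, F 8.
C has quota 71.138 (lower 71, upper 72) but receives 70 — outside the quota interval.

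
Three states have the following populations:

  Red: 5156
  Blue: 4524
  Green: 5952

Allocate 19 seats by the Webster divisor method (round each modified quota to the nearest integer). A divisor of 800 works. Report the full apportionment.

With modified divisor 800: modified quotas Red 6.445, Blue 5.655, Green 7.440.
Rounding to the nearest integer: Red 6, Blue 6, Green 7 (total 19).

Red 6, Blue 6, Green 7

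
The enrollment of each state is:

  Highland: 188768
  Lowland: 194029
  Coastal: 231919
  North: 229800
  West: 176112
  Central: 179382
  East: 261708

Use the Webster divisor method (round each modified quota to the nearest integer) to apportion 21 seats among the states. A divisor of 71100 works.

With modified divisor 71100: modified quotas Highland 2.655, Lowland 2.729, Coastal 3.262, North 3.232, West 2.477, Central 2.523, East 3.681.
Rounding to the nearest integer: Highland 3, Lowland 3, Coastal 3, North 3, West 2, Central 3, East 4 (total 21).

Highland 3, Lowland 3, Coastal 3, North 3, West 2, Central 3, East 4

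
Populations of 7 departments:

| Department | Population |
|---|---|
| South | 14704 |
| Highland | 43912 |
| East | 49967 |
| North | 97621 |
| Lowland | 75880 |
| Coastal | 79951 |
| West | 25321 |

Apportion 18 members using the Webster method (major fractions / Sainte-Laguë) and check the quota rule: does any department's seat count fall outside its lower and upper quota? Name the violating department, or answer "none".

Standard quotas: South 0.683, Highland 2.041, East 2.322, North 4.536, Lowland 3.526, Coastal 3.715, West 1.177.
Webster allocation: South 1, Highland 2, East 2, North 5, Lowland 3, Coastal 4, West 1.
Every allocation lies between the lower and upper quota.

none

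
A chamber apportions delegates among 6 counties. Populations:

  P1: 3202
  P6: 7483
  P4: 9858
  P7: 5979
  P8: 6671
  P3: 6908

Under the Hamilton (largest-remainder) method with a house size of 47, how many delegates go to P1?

Total 40101; standard divisor 40101/47 ≈ 853.213.
Standard quotas: P1 3.7529, P6 8.7704, P4 11.5540, P7 7.0076, P8 7.8187, P3 8.0965.
Lower quotas: P1 3, P6 8, P4 11, P7 7, P8 7, P3 8 (sum 44, leaving 3 seats).
Remainders in descending order: P8 0.8187, P6 0.7704, P1 0.7529, P4 0.5540, P3 0.0965, P7 0.0076.
Largest remainders: P8, P6, P1 receive the extra seats.
P1 receives 4.

4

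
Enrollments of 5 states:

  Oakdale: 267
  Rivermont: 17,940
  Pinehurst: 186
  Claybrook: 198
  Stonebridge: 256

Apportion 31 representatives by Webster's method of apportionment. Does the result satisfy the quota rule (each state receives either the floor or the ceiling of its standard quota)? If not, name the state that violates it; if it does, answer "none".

Standard quotas: Oakdale 0.439, Rivermont 29.508, Pinehurst 0.306, Claybrook 0.326, Stonebridge 0.421.
Webster allocation: Oakdale 0, Rivermont 31, Pinehurst 0, Claybrook 0, Stonebridge 0.
Rivermont has quota 29.508 (lower 29, upper 30) but receives 31 — outside the quota interval.

Rivermont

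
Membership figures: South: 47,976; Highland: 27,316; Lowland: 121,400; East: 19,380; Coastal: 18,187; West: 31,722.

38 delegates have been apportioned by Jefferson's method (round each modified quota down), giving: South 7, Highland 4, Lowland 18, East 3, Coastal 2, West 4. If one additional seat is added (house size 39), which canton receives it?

Lowland

Priority for the next seat is population ÷ (current seats + 1).
Priorities: South 5997.000, Highland 5463.200, Lowland 6389.474, East 4845.000, Coastal 6062.333, West 6344.400.
Highest priority: Lowland.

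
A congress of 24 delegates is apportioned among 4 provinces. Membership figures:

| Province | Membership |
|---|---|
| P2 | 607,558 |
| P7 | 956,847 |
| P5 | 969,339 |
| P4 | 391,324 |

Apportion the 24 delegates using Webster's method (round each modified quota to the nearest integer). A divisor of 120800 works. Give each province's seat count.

With modified divisor 120800: modified quotas P2 5.029, P7 7.921, P5 8.024, P4 3.239.
Rounding to the nearest integer: P2 5, P7 8, P5 8, P4 3 (total 24).

P2 5; P7 8; P5 8; P4 3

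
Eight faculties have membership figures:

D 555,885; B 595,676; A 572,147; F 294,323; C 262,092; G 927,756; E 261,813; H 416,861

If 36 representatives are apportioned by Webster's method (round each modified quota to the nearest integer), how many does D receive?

Standard divisor 3886553/36 ≈ 107959.806; standard quotas: D 5.149, B 5.518, A 5.300, F 2.726, C 2.428, G 8.594, E 2.425, H 3.861.
Rounding to the nearest integer gives D 5, B 6, A 5, F 3, C 2, G 9, E 2, H 4 — total 36, matching the house size, so no adjustment is needed.
D receives 5.

5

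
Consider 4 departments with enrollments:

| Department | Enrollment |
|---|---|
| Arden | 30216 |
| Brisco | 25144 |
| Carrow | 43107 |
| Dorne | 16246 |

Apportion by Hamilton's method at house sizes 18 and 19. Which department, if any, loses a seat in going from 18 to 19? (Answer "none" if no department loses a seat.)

none

At 18 seats: Arden 5, Brisco 4, Carrow 7, Dorne 2.
At 19 seats: Arden 5, Brisco 4, Carrow 7, Dorne 3.
No department's allocation decreased.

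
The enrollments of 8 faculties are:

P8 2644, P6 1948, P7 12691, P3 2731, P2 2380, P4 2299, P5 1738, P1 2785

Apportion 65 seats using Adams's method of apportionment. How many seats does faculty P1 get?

Standard divisor 29216/65 ≈ 449.477; standard quotas: P8 5.882, P6 4.334, P7 28.235, P3 6.076, P2 5.295, P4 5.115, P5 3.867, P1 6.196.
Rounding up gives 6, 5, 29, 7, 6, 6, 4, 7 = 70 seats, so the divisor must be adjusted.
With modified divisor 473: modified quotas P8 5.590, P6 4.118, P7 26.831, P3 5.774, P2 5.032, P4 4.860, P5 3.674, P1 5.888.
Rounding up: P8 6, P6 5, P7 27, P3 6, P2 6, P4 5, P5 4, P1 6 (total 65).
P1 receives 6.

6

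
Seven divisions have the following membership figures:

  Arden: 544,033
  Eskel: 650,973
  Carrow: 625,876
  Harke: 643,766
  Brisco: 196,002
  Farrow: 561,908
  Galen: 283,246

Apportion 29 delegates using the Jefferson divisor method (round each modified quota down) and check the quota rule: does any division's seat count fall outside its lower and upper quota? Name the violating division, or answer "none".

Standard quotas: Arden 4.500, Eskel 5.385, Carrow 5.177, Harke 5.325, Brisco 1.621, Farrow 4.648, Galen 2.343.
Jefferson allocation: Arden 5, Eskel 6, Carrow 5, Harke 5, Brisco 1, Farrow 5, Galen 2.
Every allocation lies between the lower and upper quota.

none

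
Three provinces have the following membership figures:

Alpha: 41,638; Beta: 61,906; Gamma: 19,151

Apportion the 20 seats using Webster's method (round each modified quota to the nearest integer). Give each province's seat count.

Standard divisor 122695/20 ≈ 6134.75; standard quotas: Alpha 6.787, Beta 10.091, Gamma 3.122.
Rounding to the nearest integer gives Alpha 7, Beta 10, Gamma 3 — total 20, matching the house size, so no adjustment is needed.

Alpha=7, Beta=10, Gamma=3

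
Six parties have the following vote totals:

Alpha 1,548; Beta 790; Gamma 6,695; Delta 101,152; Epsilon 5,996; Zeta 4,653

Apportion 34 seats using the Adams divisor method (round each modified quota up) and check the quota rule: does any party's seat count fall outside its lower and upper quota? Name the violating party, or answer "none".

Standard quotas: Alpha 0.436, Beta 0.222, Gamma 1.884, Delta 28.462, Epsilon 1.687, Zeta 1.309.
Adams allocation: Alpha 1, Beta 1, Gamma 2, Delta 26, Epsilon 2, Zeta 2.
Delta has quota 28.462 (lower 28, upper 29) but receives 26 — outside the quota interval.

Delta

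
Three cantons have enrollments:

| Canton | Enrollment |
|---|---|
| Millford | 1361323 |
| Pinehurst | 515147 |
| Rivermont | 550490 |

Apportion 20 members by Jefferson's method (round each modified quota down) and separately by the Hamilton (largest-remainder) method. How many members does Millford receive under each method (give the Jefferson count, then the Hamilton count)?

Jefferson: Millford 12, Pinehurst 4, Rivermont 4.
Hamilton: Millford 11, Pinehurst 4, Rivermont 5.
Millford gets 12 under Jefferson and 11 under Hamilton.

12 and 11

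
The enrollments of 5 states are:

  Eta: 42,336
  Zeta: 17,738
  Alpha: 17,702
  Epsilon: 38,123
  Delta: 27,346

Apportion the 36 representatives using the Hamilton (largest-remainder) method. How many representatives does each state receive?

Standard divisor: 143245 ÷ 36 ≈ 3979.028.
Standard quotas: Eta 10.6398, Zeta 4.4579, Alpha 4.4488, Epsilon 9.5810, Delta 6.8725.
Lower quotas: Eta 10, Zeta 4, Alpha 4, Epsilon 9, Delta 6 (sum 33, leaving 3 seats).
Remainders in descending order: Delta 0.8725, Eta 0.6398, Epsilon 0.5810, Zeta 0.4579, Alpha 0.4488.
The surplus seats go to Delta, Eta, Epsilon.

Eta 11; Zeta 4; Alpha 4; Epsilon 10; Delta 7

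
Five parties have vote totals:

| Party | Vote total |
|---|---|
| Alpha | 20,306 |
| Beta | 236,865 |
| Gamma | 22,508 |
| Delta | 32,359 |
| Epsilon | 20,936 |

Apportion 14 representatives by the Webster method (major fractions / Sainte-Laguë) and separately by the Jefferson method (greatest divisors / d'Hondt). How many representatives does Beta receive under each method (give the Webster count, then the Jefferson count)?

Webster: Alpha 1, Beta 10, Gamma 1, Delta 1, Epsilon 1.
Jefferson: Alpha 0, Beta 11, Gamma 1, Delta 1, Epsilon 1.
Beta gets 10 under Webster and 11 under Jefferson.

10 and 11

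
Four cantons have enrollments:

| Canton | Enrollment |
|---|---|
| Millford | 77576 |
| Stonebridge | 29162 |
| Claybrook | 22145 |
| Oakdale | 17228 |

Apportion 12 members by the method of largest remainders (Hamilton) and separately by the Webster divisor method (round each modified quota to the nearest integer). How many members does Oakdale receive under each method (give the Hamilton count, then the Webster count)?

Hamilton: Millford 6, Stonebridge 2, Claybrook 2, Oakdale 2.
Webster: Millford 7, Stonebridge 2, Claybrook 2, Oakdale 1.
Oakdale gets 2 under Hamilton and 1 under Webster.

2 and 1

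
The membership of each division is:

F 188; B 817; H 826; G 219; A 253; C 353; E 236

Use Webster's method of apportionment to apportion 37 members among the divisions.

Standard divisor 2892/37 ≈ 78.162; standard quotas: F 2.405, B 10.453, H 10.568, G 2.802, A 3.237, C 4.516, E 3.019.
Rounding to the nearest integer gives F 2, B 10, H 11, G 3, A 3, C 5, E 3 — total 37, matching the house size, so no adjustment is needed.

F=2; B=10; H=11; G=3; A=3; C=5; E=3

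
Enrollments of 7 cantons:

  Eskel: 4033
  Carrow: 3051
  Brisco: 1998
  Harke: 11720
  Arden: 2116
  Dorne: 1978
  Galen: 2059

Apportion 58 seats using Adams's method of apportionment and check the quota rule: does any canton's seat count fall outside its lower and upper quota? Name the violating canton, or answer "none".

Standard quotas: Eskel 8.678, Carrow 6.565, Brisco 4.299, Harke 25.218, Arden 4.553, Dorne 4.256, Galen 4.430.
Adams allocation: Eskel 9, Carrow 7, Brisco 4, Harke 24, Arden 5, Dorne 4, Galen 5.
Harke has quota 25.218 (lower 25, upper 26) but receives 24 — outside the quota interval.

Harke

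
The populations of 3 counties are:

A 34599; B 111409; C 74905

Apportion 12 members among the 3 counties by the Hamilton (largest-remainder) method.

Standard divisor: 220913 ÷ 12 ≈ 18409.417.
Standard quotas: A 1.8794, B 6.0517, C 4.0688.
Lower quotas: A 1, B 6, C 4 (sum 11, leaving 1 seat).
Remainders in descending order: A 0.8794, C 0.0688, B 0.0517.
Largest remainder: A receives the extra seat.

A 2; B 6; C 4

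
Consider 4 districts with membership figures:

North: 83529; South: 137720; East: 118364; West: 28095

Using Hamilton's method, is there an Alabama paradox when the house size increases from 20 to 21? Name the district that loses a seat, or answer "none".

West

At 20 seats: North 5, South 7, East 6, West 2.
At 21 seats: North 5, South 8, East 7, West 1.
West drops from 2 to 1.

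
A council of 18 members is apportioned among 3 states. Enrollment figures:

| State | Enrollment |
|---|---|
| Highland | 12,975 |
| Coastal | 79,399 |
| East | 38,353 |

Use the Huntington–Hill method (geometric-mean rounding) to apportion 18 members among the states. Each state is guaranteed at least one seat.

With divisor 7286: modified quotas Highland 1.781, Coastal 10.897, East 5.264.
Geometric-mean thresholds: Highland √(1·2)=1.414, Coastal √(10·11)=10.488, East √(5·6)=5.477.
Each quota rounded against its threshold gives Highland 2, Coastal 11, East 5 (total 18).

Highland: 2, Coastal: 11, East: 5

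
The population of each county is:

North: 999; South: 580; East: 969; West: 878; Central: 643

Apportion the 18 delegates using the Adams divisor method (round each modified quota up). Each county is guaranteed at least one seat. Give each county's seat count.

North: 4, South: 3, East: 4, West: 4, Central: 3

Standard divisor 4069/18 ≈ 226.056; standard quotas: North 4.419, South 2.566, East 4.287, West 3.884, Central 2.844.
Rounding up gives 5, 3, 5, 4, 3 = 20 seats, so the divisor must be adjusted.
With modified divisor 270: modified quotas North 3.700, South 2.148, East 3.589, West 3.252, Central 2.381.
Rounding up: North 4, South 3, East 4, West 4, Central 3 (total 18).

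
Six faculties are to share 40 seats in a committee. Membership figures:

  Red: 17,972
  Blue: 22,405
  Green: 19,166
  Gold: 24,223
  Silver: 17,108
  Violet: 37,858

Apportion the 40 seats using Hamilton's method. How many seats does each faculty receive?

Standard divisor: 138732 ÷ 40 ≈ 3468.3.
Standard quotas: Red 5.1818, Blue 6.4599, Green 5.5261, Gold 6.9841, Silver 4.9327, Violet 10.9154.
Lower quotas: Red 5, Blue 6, Green 5, Gold 6, Silver 4, Violet 10 (sum 36, leaving 4 seats).
Remainders in descending order: Gold 0.9841, Silver 0.9327, Violet 0.9154, Green 0.5261, Blue 0.4599, Red 0.1818.
The surplus seats go to Gold, Silver, Violet, Green.

Red: 5, Blue: 6, Green: 6, Gold: 7, Silver: 5, Violet: 11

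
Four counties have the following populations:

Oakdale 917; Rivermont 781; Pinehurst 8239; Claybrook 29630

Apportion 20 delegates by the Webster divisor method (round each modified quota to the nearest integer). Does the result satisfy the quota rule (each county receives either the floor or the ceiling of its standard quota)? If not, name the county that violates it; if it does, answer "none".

Claybrook

Standard quotas: Oakdale 0.464, Rivermont 0.395, Pinehurst 4.165, Claybrook 14.977.
Webster allocation: Oakdale 0, Rivermont 0, Pinehurst 4, Claybrook 16.
Claybrook has quota 14.977 (lower 14, upper 15) but receives 16 — outside the quota interval.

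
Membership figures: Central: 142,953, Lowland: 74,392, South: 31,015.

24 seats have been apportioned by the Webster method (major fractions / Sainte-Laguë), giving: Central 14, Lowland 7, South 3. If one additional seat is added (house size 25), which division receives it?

Lowland

Priority for the next seat is population ÷ (current seats + 0.5).
Priorities: Central 9858.828, Lowland 9918.933, South 8861.429.
Highest priority: Lowland.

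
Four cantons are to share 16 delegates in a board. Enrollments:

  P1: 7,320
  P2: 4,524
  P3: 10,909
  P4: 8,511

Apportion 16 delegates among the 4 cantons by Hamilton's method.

P1 4, P2 2, P3 6, P4 4

The standard divisor is 31264/16 = 1954.
Standard quotas: P1 3.7462, P2 2.3153, P3 5.5829, P4 4.3557.
Lower quotas: P1 3, P2 2, P3 5, P4 4 (sum 14, leaving 2 seats).
Remainders in descending order: P1 0.7462, P3 0.5829, P4 0.3557, P2 0.3153.
The surplus seats go to P1, P3.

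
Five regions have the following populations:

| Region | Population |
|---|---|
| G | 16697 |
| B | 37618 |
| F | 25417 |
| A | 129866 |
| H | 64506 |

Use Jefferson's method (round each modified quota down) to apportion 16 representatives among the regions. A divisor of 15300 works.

With modified divisor 15300: modified quotas G 1.091, B 2.459, F 1.661, A 8.488, H 4.216.
Rounding down: G 1, B 2, F 1, A 8, H 4 (total 16).

G 1; B 2; F 1; A 8; H 4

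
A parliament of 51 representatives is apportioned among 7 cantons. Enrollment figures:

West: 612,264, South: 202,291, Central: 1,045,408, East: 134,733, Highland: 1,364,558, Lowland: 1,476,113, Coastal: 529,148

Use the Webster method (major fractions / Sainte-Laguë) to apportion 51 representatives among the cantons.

Standard divisor 5364515/51 ≈ 105186.569; standard quotas: West 5.821, South 1.923, Central 9.939, East 1.281, Highland 12.973, Lowland 14.033, Coastal 5.031.
Rounding to the nearest integer gives West 6, South 2, Central 10, East 1, Highland 13, Lowland 14, Coastal 5 — total 51, matching the house size, so no adjustment is needed.

West 6, South 2, Central 10, East 1, Highland 13, Lowland 14, Coastal 5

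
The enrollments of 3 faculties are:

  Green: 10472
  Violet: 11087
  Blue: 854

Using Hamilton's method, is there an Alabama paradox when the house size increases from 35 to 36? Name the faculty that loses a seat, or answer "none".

At 35 seats: Green 17, Violet 17, Blue 1.
At 36 seats: Green 17, Violet 18, Blue 1.
No faculty's allocation decreased.

none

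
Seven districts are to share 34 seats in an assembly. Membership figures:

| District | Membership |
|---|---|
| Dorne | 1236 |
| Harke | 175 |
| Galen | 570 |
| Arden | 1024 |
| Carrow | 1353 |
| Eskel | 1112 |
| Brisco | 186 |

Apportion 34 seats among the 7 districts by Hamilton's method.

The standard divisor is 5656/34 ≈ 166.353.
Standard quotas: Dorne 7.430, Harke 1.052, Galen 3.426, Arden 6.156, Carrow 8.133, Eskel 6.685, Brisco 1.118.
Lower quotas: Dorne 7, Harke 1, Galen 3, Arden 6, Carrow 8, Eskel 6, Brisco 1 (sum 32, leaving 2 seats).
Remainders in descending order: Eskel 0.685, Dorne 0.430, Galen 0.426, Arden 0.156, Carrow 0.133, Brisco 0.118, Harke 0.052.
Largest remainders: Eskel, Dorne receive the extra seats.

Dorne 8, Harke 1, Galen 3, Arden 6, Carrow 8, Eskel 7, Brisco 1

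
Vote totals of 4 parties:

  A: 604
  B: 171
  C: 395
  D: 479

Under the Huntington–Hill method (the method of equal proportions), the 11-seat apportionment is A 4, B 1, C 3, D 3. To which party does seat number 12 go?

D

Priority for the next seat is population ÷ (√(s·(s+1))).
Priorities: A 135.059, B 120.915, C 114.027, D 138.275.
Highest priority: D.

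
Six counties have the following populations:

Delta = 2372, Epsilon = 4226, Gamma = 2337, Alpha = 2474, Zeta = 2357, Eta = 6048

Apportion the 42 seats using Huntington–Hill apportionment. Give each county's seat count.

With divisor 468: modified quotas Delta 5.068, Epsilon 9.030, Gamma 4.994, Alpha 5.286, Zeta 5.036, Eta 12.923.
Geometric-mean thresholds: Delta √(5·6)=5.477, Epsilon √(9·10)=9.487, Gamma √(4·5)=4.472, Alpha √(5·6)=5.477, Zeta √(5·6)=5.477, Eta √(12·13)=12.490.
Each quota rounded against its threshold gives Delta 5, Epsilon 9, Gamma 5, Alpha 5, Zeta 5, Eta 13 (total 42).

Delta=5; Epsilon=9; Gamma=5; Alpha=5; Zeta=5; Eta=13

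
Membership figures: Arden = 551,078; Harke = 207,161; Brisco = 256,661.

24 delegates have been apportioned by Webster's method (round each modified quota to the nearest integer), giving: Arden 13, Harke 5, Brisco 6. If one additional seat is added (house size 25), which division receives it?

Priority for the next seat is population ÷ (current seats + 0.5).
Priorities: Arden 40820.593, Harke 37665.636, Brisco 39486.308.
Highest priority: Arden.

Arden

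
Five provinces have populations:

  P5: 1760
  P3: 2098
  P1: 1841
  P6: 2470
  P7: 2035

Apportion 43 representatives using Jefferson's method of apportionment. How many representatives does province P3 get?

Standard divisor 10204/43 ≈ 237.302; standard quotas: P5 7.417, P3 8.841, P1 7.758, P6 10.409, P7 8.576.
Rounding down gives 7, 8, 7, 10, 8 = 40 seats, so the divisor must be adjusted.
With modified divisor 225: modified quotas P5 7.822, P3 9.324, P1 8.182, P6 10.978, P7 9.044.
Rounding down: P5 7, P3 9, P1 8, P6 10, P7 9 (total 43).
P3 receives 9.

9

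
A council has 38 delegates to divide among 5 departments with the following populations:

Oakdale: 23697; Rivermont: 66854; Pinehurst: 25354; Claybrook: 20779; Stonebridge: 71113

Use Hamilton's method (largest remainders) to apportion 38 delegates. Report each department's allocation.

Oakdale=4; Rivermont=12; Pinehurst=5; Claybrook=4; Stonebridge=13

Standard divisor: 207797 ÷ 38 ≈ 5468.342.
Standard quotas: Oakdale 4.3335, Rivermont 12.2256, Pinehurst 4.6365, Claybrook 3.7999, Stonebridge 13.0045.
Lower quotas: Oakdale 4, Rivermont 12, Pinehurst 4, Claybrook 3, Stonebridge 13 (sum 36, leaving 2 seats).
Remainders in descending order: Claybrook 0.7999, Pinehurst 0.6365, Oakdale 0.3335, Rivermont 0.2256, Stonebridge 0.0045.
Largest remainders: Claybrook, Pinehurst receive the extra seats.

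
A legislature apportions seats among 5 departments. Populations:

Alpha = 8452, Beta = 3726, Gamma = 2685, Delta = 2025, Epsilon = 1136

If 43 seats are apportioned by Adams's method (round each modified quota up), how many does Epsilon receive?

3

Standard divisor 18024/43 ≈ 419.163; standard quotas: Alpha 20.164, Beta 8.889, Gamma 6.406, Delta 4.831, Epsilon 2.710.
Rounding up gives 21, 9, 7, 5, 3 = 45 seats, so the divisor must be adjusted.
With modified divisor 446: modified quotas Alpha 18.951, Beta 8.354, Gamma 6.020, Delta 4.540, Epsilon 2.547.
Rounding up: Alpha 19, Beta 9, Gamma 7, Delta 5, Epsilon 3 (total 43).
Epsilon receives 3.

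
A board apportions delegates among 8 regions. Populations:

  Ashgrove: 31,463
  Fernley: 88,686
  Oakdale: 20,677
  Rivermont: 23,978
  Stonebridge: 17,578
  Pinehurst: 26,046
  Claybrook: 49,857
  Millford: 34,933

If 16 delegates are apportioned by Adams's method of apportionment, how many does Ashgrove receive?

Standard divisor 293218/16 ≈ 18326.125; standard quotas: Ashgrove 1.717, Fernley 4.839, Oakdale 1.128, Rivermont 1.308, Stonebridge 0.959, Pinehurst 1.421, Claybrook 2.721, Millford 1.906.
Rounding up gives 2, 5, 2, 2, 1, 2, 3, 2 = 19 seats, so the divisor must be adjusted.
With modified divisor 24500: modified quotas Ashgrove 1.284, Fernley 3.620, Oakdale 0.844, Rivermont 0.979, Stonebridge 0.717, Pinehurst 1.063, Claybrook 2.035, Millford 1.426.
Rounding up: Ashgrove 2, Fernley 4, Oakdale 1, Rivermont 1, Stonebridge 1, Pinehurst 2, Claybrook 3, Millford 2 (total 16).
Ashgrove receives 2.

2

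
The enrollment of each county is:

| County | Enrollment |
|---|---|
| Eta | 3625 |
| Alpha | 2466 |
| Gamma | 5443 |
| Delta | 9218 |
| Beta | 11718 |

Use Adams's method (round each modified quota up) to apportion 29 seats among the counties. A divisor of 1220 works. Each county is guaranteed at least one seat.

Eta=3; Alpha=3; Gamma=5; Delta=8; Beta=10

With modified divisor 1220: modified quotas Eta 2.971, Alpha 2.021, Gamma 4.461, Delta 7.556, Beta 9.605.
Rounding up: Eta 3, Alpha 3, Gamma 5, Delta 8, Beta 10 (total 29).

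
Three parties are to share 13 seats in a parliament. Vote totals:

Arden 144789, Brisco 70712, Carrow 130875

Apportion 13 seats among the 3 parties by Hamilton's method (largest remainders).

Arden=5, Brisco=3, Carrow=5

The standard divisor is 346376/13 ≈ 26644.308.
Standard quotas: Arden 5.4341, Brisco 2.6539, Carrow 4.9119.
Lower quotas: Arden 5, Brisco 2, Carrow 4 (sum 11, leaving 2 seats).
Remainders in descending order: Carrow 0.9119, Brisco 0.6539, Arden 0.4341.
Largest remainders: Carrow, Brisco receive the extra seats.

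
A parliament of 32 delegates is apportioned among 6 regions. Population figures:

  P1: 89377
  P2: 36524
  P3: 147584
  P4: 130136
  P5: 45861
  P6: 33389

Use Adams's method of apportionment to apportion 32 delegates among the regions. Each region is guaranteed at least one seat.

Standard divisor 482871/32 ≈ 15089.719; standard quotas: P1 5.923, P2 2.420, P3 9.780, P4 8.624, P5 3.039, P6 2.213.
Rounding up gives 6, 3, 10, 9, 4, 3 = 35 seats, so the divisor must be adjusted.
With modified divisor 16500: modified quotas P1 5.417, P2 2.214, P3 8.944, P4 7.887, P5 2.779, P6 2.024.
Rounding up: P1 6, P2 3, P3 9, P4 8, P5 3, P6 3 (total 32).

P1: 6; P2: 3; P3: 9; P4: 8; P5: 3; P6: 3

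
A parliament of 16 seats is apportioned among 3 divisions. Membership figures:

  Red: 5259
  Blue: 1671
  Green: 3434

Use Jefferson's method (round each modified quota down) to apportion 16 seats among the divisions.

Standard divisor 10364/16 ≈ 647.75; standard quotas: Red 8.119, Blue 2.580, Green 5.301.
Rounding down gives 8, 2, 5 = 15 seats, so the divisor must be adjusted.
With modified divisor 580: modified quotas Red 9.067, Blue 2.881, Green 5.921.
Rounding down: Red 9, Blue 2, Green 5 (total 16).

Red 9, Blue 2, Green 5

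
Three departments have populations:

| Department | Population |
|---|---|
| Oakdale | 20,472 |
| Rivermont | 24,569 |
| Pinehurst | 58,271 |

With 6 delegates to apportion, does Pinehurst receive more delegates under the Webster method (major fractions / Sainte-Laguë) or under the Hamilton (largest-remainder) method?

Webster: Oakdale 1, Rivermont 1, Pinehurst 4.
Hamilton: Oakdale 1, Rivermont 2, Pinehurst 3.
Pinehurst gets 4 under Webster and 3 under Hamilton.

Webster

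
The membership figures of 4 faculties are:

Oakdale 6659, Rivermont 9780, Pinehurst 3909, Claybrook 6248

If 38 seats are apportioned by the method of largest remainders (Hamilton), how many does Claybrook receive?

9

Total 26596; standard divisor 26596/38 ≈ 699.895.
Standard quotas: Oakdale 9.5143, Rivermont 13.9735, Pinehurst 5.5851, Claybrook 8.9271.
Lower quotas: Oakdale 9, Rivermont 13, Pinehurst 5, Claybrook 8 (sum 35, leaving 3 seats).
Remainders in descending order: Rivermont 0.9735, Claybrook 0.9271, Pinehurst 0.5851, Oakdale 0.5143.
Largest remainders: Rivermont, Claybrook, Pinehurst receive the extra seats.
Claybrook receives 9.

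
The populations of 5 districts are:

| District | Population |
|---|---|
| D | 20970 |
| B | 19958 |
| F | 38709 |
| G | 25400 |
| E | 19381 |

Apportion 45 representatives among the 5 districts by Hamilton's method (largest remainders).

D 8, B 7, F 14, G 9, E 7

Standard divisor: 124418 ÷ 45 ≈ 2764.844.
Standard quotas: D 7.5845, B 7.2185, F 14.0004, G 9.1868, E 7.0098.
Lower quotas: D 7, B 7, F 14, G 9, E 7 (sum 44, leaving 1 seat).
Remainders in descending order: D 0.5845, B 0.2185, G 0.1868, E 0.0098, F 0.0004.
The surplus seat goes to D.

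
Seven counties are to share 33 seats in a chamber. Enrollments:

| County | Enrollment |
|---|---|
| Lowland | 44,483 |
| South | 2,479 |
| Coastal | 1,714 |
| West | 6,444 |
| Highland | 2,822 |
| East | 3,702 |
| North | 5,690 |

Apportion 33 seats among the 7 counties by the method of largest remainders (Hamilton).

Lowland: 22; South: 1; Coastal: 1; West: 3; Highland: 1; East: 2; North: 3

The standard divisor is 67334/33 ≈ 2040.424.
Standard quotas: Lowland 21.8009, South 1.2149, Coastal 0.8400, West 3.1582, Highland 1.3830, East 1.8143, North 2.7886.
Lower quotas: Lowland 21, South 1, Coastal 0, West 3, Highland 1, East 1, North 2 (sum 29, leaving 4 seats).
Remainders in descending order: Coastal 0.8400, East 0.8143, Lowland 0.8009, North 0.7886, Highland 0.3830, South 0.2149, West 0.1582.
The surplus seats go to Coastal, East, Lowland, North.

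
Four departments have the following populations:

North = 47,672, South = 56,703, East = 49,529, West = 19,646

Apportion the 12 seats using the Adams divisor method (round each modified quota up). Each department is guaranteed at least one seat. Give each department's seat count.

North 3, South 4, East 3, West 2

Standard divisor 173550/12 ≈ 14462.5; standard quotas: North 3.296, South 3.921, East 3.425, West 1.358.
Rounding up gives 4, 4, 4, 2 = 14 seats, so the divisor must be adjusted.
With modified divisor 17700: modified quotas North 2.693, South 3.204, East 2.798, West 1.110.
Rounding up: North 3, South 4, East 3, West 2 (total 12).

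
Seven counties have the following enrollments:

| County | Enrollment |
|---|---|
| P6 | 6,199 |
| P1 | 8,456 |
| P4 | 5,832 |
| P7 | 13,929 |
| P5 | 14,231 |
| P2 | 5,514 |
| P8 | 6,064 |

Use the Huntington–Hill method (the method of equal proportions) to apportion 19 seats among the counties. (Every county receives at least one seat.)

With divisor 3317: modified quotas P6 1.869, P1 2.549, P4 1.758, P7 4.199, P5 4.290, P2 1.662, P8 1.828.
Geometric-mean thresholds: P6 √(1·2)=1.414, P1 √(2·3)=2.449, P4 √(1·2)=1.414, P7 √(4·5)=4.472, P5 √(4·5)=4.472, P2 √(1·2)=1.414, P8 √(1·2)=1.414.
Each quota rounded against its threshold gives P6 2, P1 3, P4 2, P7 4, P5 4, P2 2, P8 2 (total 19).

P6=2, P1=3, P4=2, P7=4, P5=4, P2=2, P8=2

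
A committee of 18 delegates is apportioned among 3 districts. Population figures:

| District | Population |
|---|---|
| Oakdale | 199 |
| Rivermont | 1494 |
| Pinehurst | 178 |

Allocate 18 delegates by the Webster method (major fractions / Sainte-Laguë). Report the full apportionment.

Oakdale=2, Rivermont=14, Pinehurst=2

Standard divisor 1871/18 ≈ 103.944; standard quotas: Oakdale 1.914, Rivermont 14.373, Pinehurst 1.712.
Rounding to the nearest integer gives Oakdale 2, Rivermont 14, Pinehurst 2 — total 18, matching the house size, so no adjustment is needed.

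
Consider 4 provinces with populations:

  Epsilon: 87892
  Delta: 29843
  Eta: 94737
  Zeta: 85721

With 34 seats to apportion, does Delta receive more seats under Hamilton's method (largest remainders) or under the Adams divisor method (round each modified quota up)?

Adams

Hamilton: Epsilon 10, Delta 3, Eta 11, Zeta 10.
Adams: Epsilon 10, Delta 4, Eta 10, Zeta 10.
Delta gets 3 under Hamilton and 4 under Adams.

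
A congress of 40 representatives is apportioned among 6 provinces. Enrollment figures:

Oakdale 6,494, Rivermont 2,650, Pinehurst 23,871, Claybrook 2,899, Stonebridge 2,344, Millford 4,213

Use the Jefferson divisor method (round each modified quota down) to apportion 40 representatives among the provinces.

Standard divisor 42471/40 ≈ 1061.775; standard quotas: Oakdale 6.116, Rivermont 2.496, Pinehurst 22.482, Claybrook 2.730, Stonebridge 2.208, Millford 3.968.
Rounding down gives 6, 2, 22, 2, 2, 3 = 37 seats, so the divisor must be adjusted.
With modified divisor 980: modified quotas Oakdale 6.627, Rivermont 2.704, Pinehurst 24.358, Claybrook 2.958, Stonebridge 2.392, Millford 4.299.
Rounding down: Oakdale 6, Rivermont 2, Pinehurst 24, Claybrook 2, Stonebridge 2, Millford 4 (total 40).

Oakdale 6, Rivermont 2, Pinehurst 24, Claybrook 2, Stonebridge 2, Millford 4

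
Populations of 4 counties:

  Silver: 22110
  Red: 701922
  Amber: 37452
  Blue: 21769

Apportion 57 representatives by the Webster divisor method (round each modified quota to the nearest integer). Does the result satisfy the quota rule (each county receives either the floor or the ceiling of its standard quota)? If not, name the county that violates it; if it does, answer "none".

Red

Standard quotas: Silver 1.609, Red 51.081, Amber 2.726, Blue 1.584.
Webster allocation: Silver 2, Red 50, Amber 3, Blue 2.
Red has quota 51.081 (lower 51, upper 52) but receives 50 — outside the quota interval.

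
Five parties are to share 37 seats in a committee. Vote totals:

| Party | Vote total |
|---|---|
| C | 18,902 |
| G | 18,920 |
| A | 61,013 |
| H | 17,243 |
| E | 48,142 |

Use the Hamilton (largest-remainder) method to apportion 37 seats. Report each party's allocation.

Standard divisor: 164220 ÷ 37 ≈ 4438.378.
Standard quotas: C 4.2588, G 4.2628, A 13.7467, H 3.8850, E 10.8468.
Lower quotas: C 4, G 4, A 13, H 3, E 10 (sum 34, leaving 3 seats).
Remainders in descending order: H 0.8850, E 0.8468, A 0.7467, G 0.2628, C 0.2588.
Largest remainders: H, E, A receive the extra seats.

C 4, G 4, A 14, H 4, E 11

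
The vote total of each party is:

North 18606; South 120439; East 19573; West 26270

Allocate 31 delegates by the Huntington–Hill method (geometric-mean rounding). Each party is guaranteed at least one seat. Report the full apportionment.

With divisor 5875: modified quotas North 3.167, South 20.500, East 3.332, West 4.471.
Geometric-mean thresholds: North √(3·4)=3.464, South √(20·21)=20.494, East √(3·4)=3.464, West √(4·5)=4.472.
Each quota rounded against its threshold gives North 3, South 21, East 3, West 4 (total 31).

North 3; South 21; East 3; West 4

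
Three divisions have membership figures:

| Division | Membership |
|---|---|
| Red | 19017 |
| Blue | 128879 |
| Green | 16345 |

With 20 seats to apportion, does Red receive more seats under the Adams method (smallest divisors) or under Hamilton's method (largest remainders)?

Adams

Adams: Red 3, Blue 15, Green 2.
Hamilton: Red 2, Blue 16, Green 2.
Red gets 3 under Adams and 2 under Hamilton.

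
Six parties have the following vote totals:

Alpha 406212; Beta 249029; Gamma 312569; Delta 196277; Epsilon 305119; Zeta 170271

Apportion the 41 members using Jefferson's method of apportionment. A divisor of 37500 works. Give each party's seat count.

With modified divisor 37500: modified quotas Alpha 10.832, Beta 6.641, Gamma 8.335, Delta 5.234, Epsilon 8.137, Zeta 4.541.
Rounding down: Alpha 10, Beta 6, Gamma 8, Delta 5, Epsilon 8, Zeta 4 (total 41).

Alpha 10, Beta 6, Gamma 8, Delta 5, Epsilon 8, Zeta 4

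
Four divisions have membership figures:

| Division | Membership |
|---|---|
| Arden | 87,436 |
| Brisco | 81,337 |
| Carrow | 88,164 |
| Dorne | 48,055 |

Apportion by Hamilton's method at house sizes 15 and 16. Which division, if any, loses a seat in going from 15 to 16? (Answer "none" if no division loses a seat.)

At 15 seats: Arden 4, Brisco 4, Carrow 4, Dorne 3.
At 16 seats: Arden 5, Brisco 4, Carrow 5, Dorne 2.
Dorne drops from 3 to 2.

Dorne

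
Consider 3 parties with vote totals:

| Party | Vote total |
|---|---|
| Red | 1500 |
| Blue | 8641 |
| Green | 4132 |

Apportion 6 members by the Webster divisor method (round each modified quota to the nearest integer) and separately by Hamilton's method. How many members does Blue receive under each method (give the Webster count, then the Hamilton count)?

3 and 4

Webster: Red 1, Blue 3, Green 2.
Hamilton: Red 0, Blue 4, Green 2.
Blue gets 3 under Webster and 4 under Hamilton.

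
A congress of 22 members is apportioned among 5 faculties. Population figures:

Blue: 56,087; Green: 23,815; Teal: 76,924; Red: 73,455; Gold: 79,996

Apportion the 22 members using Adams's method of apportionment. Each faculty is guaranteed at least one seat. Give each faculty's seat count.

Blue 4, Green 2, Teal 5, Red 5, Gold 6

Standard divisor 310277/22 ≈ 14103.5; standard quotas: Blue 3.977, Green 1.689, Teal 5.454, Red 5.208, Gold 5.672.
Rounding up gives 4, 2, 6, 6, 6 = 24 seats, so the divisor must be adjusted.
With modified divisor 15700: modified quotas Blue 3.572, Green 1.517, Teal 4.900, Red 4.679, Gold 5.095.
Rounding up: Blue 4, Green 2, Teal 5, Red 5, Gold 6 (total 22).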